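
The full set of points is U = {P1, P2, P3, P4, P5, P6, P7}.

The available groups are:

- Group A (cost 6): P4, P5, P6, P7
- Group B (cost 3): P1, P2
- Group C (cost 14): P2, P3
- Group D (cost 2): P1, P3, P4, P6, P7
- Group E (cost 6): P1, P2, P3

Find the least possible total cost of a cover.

A, B, D together cover every point (A ∪ B ∪ D = {P1, P2, P3, P4, P5, P6, P7}); total cost 6 + 3 + 2 = 11.
No covering selection has total cost below 11.

11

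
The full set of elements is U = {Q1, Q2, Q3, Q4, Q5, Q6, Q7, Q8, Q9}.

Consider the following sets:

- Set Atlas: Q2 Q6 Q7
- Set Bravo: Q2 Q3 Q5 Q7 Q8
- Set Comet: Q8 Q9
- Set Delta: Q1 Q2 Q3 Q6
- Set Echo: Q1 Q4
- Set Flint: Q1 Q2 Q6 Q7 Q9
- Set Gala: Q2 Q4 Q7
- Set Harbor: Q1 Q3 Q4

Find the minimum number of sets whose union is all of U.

Bravo, Flint, and Harbor cover everything between them: the union {Q1, Q2, Q3, Q4, Q5, Q6, Q7, Q8, Q9} is all of U.
Only Bravo contains Q5, so Bravo is forced; the remaining 4 elements need at least 2 more sets (each remaining set adds at most 3) — so at least 3 sets are needed, and 3 is optimal.

3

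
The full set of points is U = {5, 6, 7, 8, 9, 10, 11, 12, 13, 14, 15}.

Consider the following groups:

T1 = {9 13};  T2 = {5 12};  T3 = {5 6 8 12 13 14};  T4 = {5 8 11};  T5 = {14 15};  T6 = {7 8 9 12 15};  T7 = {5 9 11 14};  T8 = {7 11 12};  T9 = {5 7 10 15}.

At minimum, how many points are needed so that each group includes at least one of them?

4

H = {9, 11, 12, 15} meets every group (each contains at least one member of H), and |H| = 4.
No choice of 3 points meets every group, so 4 is the minimum.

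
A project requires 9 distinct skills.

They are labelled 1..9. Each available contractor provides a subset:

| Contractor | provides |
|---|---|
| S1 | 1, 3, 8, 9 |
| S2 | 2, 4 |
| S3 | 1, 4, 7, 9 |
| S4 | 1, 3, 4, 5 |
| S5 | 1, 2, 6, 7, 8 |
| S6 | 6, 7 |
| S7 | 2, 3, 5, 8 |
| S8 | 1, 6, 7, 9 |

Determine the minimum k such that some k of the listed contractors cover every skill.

S3 and S7 and S8 together: S3 ∪ S7 ∪ S8 = {1, 2, 3, 4, 5, 6, 7, 8, 9} — every skill is covered.
No 2 of the 8 contractors cover everything (all 28 combinations miss at least one skill), so 3 is optimal.

3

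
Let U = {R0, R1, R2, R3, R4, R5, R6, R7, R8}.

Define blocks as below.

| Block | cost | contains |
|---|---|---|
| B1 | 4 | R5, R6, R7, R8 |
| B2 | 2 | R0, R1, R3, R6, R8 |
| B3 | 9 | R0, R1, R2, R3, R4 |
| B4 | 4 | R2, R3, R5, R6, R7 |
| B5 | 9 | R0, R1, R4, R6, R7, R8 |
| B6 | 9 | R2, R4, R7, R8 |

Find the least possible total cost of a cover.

B1, B3 together cover every element (B1 ∪ B3 = {R0, R1, R2, R3, R4, R5, R6, R7, R8}); total cost 4 + 9 = 13.
The greedy pick B2, B4, B3 costs 15; no covering selection beats 13.

13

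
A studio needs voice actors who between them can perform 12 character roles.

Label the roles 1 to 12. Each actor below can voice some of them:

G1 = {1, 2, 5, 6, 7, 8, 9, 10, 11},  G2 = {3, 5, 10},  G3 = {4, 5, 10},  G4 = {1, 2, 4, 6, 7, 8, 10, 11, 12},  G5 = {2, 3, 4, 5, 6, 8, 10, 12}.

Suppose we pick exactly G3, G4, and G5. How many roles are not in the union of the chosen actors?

1

Union of G3, G4, G5 = {1, 2, 3, 4, 5, 6, 7, 8, 10, 11, 12}.
Not covered: 9 — 1 role.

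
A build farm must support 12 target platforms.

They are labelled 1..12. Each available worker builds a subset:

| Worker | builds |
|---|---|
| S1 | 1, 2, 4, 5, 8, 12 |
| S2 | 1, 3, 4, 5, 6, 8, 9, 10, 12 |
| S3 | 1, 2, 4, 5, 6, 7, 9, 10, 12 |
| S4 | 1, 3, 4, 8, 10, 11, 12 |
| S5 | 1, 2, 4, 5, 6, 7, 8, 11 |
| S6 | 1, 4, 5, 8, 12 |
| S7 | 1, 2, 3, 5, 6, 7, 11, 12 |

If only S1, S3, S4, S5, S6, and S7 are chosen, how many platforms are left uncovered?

0

Union of S1, S3, S4, S5, S6, S7 = {1, 2, 3, 4, 5, 6, 7, 8, 9, 10, 11, 12} — that's every platform, so 0 are uncovered.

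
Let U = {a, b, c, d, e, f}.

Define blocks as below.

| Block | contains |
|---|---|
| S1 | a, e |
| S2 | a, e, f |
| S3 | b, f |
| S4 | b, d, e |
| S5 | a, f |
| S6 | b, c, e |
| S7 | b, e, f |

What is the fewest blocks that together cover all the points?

S2 and S4 and S6 together: S2 ∪ S4 ∪ S6 = {a, b, c, d, e, f} — every point is covered.
Only S6 contains c, so S6 is forced; the remaining 3 points need at least 2 more blocks (each remaining block adds at most 2) — so at least 3 blocks are needed, and 3 is optimal.

3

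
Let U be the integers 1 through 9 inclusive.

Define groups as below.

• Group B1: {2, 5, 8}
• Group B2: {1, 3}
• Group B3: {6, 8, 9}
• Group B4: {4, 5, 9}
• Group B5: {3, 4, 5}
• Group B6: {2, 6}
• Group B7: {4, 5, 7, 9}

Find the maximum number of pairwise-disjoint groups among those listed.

B2, B4, B6 are pairwise disjoint (B2={1,3}; B4={4,5,9}; B6={2,6}).
Every remaining group overlaps one of these, and no 4 of the listed groups are pairwise disjoint, so 3 is the maximum.

3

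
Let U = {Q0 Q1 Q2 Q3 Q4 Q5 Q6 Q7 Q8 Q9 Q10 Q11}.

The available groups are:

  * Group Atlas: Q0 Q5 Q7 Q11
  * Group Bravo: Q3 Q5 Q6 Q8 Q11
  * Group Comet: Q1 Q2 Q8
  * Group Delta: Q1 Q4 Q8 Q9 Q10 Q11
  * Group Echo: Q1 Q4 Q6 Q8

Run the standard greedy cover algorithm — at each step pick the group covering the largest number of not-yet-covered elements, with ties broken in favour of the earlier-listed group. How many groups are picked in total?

4

Greedy: pick Delta (covers 6 new) → pick Atlas (covers 3 new) → pick Bravo (covers 2 new) → pick Comet (covers 1 new). Total picks: 4.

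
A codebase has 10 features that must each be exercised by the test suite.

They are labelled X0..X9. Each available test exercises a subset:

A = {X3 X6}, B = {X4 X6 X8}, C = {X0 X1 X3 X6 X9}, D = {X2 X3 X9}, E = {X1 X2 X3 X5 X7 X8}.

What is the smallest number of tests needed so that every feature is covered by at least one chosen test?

Take {B, C, E}. Their union is {X0, X1, X2, X3, X4, X5, X6, X7, X8, X9}, which is all 10 features.
Only C contains X0, so C is forced; the remaining 5 features need at least 2 more tests (each remaining test adds at most 4) — so at least 3 tests are needed, and 3 is optimal.

3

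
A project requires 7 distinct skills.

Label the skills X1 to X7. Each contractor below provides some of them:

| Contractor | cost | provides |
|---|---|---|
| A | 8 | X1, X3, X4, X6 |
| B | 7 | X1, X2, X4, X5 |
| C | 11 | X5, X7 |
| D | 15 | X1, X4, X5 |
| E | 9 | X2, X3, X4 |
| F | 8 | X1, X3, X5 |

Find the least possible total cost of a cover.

26

A, B, C together cover every skill (A ∪ B ∪ C = {X1, X2, X3, X4, X5, X6, X7}); total cost 8 + 7 + 11 = 26.
No covering selection has total cost below 26.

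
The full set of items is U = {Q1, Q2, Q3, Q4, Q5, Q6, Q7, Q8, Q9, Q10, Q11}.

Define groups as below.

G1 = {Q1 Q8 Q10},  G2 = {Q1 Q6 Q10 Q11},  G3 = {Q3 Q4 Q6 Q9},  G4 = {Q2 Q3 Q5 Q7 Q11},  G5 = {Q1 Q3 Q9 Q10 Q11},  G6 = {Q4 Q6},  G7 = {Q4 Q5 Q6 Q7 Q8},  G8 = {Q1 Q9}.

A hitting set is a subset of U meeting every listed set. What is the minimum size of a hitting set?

3

Take H = {Q1, Q6, Q7}. Each listed group contains at least one of these, so H is a hitting set of size 3.
The groups G1, G4, G6 are pairwise disjoint, so any hitting set needs a separate item for each — at least 3. Hence 3 is optimal.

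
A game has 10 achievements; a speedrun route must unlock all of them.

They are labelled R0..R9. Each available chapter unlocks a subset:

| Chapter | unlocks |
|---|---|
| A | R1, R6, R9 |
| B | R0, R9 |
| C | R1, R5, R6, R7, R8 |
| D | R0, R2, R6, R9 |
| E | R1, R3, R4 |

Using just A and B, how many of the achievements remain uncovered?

6

Union of A, B = {R0, R1, R6, R9}.
Not covered: R2, R3, R4, R5, R7, R8 — 6 achievements.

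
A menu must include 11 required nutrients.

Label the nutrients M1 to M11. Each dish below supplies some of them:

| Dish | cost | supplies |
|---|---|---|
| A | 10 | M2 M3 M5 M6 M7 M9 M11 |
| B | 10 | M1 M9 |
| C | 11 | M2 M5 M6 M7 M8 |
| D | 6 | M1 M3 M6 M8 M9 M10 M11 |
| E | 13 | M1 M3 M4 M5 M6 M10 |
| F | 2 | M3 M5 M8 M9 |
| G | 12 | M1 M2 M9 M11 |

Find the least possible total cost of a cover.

A, E, F together cover every nutrient (A ∪ E ∪ F = {M1, M2, M3, M4, M5, M6, M7, M8, M9, M10, M11}); total cost 10 + 13 + 2 = 25.
The greedy pick F, D, A, E costs 31; no covering selection beats 25.

25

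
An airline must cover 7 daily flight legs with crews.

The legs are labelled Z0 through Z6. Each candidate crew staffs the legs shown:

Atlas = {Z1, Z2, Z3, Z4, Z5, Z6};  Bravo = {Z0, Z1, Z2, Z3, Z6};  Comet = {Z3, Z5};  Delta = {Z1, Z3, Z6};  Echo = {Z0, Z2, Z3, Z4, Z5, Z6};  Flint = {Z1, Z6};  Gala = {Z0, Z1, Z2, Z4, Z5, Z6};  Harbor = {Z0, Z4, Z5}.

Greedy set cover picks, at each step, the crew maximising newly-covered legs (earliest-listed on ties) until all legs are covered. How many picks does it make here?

Greedy: pick Atlas (covers 6 new) → pick Bravo (covers 1 new). Total picks: 2.

2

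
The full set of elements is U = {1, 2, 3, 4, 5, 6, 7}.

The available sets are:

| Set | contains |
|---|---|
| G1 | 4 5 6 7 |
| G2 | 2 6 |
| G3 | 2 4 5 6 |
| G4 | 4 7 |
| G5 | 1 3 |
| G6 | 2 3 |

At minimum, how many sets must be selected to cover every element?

3

G1, G5, and G6 cover everything between them: the union {1, 2, 3, 4, 5, 6, 7} is all of U.
Only G5 contains 1, so G5 is forced; the remaining 5 elements need at least 2 more sets (each remaining set adds at most 4) — so at least 3 sets are needed, and 3 is optimal.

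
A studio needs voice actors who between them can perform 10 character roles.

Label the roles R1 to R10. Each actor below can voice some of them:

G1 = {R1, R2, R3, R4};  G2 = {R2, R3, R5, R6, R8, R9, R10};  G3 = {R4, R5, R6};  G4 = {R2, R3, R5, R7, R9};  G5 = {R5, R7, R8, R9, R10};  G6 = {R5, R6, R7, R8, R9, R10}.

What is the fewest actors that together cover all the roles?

2

Take {G1, G6}. Their union is {R1, R2, R3, R4, R5, R6, R7, R8, R9, R10}, which is all 10 roles.
No single actor has all 10 roles (the largest, G2, has 7), so 2 is optimal.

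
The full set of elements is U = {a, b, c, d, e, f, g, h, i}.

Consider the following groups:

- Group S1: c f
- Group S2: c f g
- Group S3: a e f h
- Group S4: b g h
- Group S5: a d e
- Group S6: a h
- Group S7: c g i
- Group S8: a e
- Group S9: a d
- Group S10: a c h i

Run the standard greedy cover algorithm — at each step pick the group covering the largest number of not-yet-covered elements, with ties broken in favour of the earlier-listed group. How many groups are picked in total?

4

Greedy: pick S3 (covers 4 new) → pick S7 (covers 3 new) → pick S4 (covers 1 new) → pick S5 (covers 1 new). Total picks: 4.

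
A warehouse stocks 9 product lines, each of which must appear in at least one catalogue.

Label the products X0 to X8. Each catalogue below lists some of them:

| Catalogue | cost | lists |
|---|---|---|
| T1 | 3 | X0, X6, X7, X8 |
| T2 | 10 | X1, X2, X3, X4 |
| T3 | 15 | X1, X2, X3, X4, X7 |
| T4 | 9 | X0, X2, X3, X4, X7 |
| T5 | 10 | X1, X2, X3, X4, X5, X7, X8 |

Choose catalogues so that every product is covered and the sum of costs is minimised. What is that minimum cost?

13

T1, T5 together cover every product (T1 ∪ T5 = {X0, X1, X2, X3, X4, X5, X6, X7, X8}); total cost 3 + 10 = 13.
No covering selection has total cost below 13.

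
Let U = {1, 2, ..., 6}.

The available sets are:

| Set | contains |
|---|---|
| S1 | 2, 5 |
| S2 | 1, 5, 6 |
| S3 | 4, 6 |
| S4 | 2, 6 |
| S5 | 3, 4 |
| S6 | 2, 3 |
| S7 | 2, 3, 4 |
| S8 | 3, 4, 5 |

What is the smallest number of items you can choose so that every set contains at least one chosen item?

3

Take H = {3, 5, 6}. Each listed set contains at least one of these, so H is a hitting set of size 3.
No choice of 2 items meets every set, so 3 is the minimum.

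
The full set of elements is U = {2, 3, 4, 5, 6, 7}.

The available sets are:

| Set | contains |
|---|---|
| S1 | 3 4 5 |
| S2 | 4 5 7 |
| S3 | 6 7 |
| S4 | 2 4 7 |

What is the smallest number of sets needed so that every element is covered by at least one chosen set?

3

Take {S1, S3, S4}. Their union is {2, 3, 4, 5, 6, 7}, which is all 6 elements.
Only S4 contains 2, so S4 is forced; the remaining 3 elements need at least 2 more sets (each remaining set adds at most 2) — so at least 3 sets are needed, and 3 is optimal.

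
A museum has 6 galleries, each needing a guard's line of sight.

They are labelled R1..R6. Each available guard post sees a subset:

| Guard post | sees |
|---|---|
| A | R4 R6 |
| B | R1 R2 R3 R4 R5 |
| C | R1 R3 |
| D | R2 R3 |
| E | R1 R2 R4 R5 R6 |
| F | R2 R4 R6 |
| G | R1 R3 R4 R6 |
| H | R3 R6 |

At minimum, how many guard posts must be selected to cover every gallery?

Take {E, H}. Their union is {R1, R2, R3, R4, R5, R6}, which is all 6 galleries.
No single guard post has all 6 galleries (the largest, B, has 5), so 2 is optimal.

2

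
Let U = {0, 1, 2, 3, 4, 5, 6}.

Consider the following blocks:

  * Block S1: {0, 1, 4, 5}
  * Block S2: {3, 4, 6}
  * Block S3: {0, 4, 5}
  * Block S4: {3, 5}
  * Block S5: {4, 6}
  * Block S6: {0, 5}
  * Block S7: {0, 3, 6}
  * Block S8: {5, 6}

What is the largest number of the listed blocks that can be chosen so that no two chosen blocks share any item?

S2, S6 are pairwise disjoint (S2={3,4,6}; S6={0,5}).
Every remaining block overlaps one of these, and no 3 of the listed blocks are pairwise disjoint, so 2 is the maximum.

2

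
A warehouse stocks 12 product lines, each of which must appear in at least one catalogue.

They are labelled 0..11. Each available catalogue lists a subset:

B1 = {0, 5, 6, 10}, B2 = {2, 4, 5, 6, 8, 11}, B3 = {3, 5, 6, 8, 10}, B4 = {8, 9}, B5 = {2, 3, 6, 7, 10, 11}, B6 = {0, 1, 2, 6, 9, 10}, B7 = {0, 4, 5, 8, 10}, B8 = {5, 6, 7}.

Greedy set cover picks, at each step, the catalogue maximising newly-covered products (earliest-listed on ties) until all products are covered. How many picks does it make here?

3

Greedy: pick B2 (covers 6 new) → pick B6 (covers 4 new) → pick B5 (covers 2 new). Total picks: 3.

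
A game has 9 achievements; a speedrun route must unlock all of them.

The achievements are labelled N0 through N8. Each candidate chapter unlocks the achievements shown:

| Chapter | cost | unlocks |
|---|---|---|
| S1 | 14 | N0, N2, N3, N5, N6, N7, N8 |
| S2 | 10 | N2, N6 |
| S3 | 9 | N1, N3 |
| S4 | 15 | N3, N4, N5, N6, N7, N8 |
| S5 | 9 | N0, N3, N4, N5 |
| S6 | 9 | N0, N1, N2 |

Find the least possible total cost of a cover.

S4, S6 together cover every achievement (S4 ∪ S6 = {N0, N1, N2, N3, N4, N5, N6, N7, N8}); total cost 15 + 9 = 24.
The greedy pick S1, S3, S5 costs 32; no covering selection beats 24.

24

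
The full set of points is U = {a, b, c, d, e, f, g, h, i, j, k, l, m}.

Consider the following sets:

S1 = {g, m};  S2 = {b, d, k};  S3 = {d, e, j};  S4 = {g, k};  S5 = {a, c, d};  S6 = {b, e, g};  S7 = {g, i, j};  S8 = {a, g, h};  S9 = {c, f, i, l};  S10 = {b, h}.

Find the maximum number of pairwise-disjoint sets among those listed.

S3, S4, S9, S10 are pairwise disjoint (S3={d,e,j}; S4={g,k}; S9={c,f,i,l}; S10={b,h}).
Every remaining set overlaps one of these, and no 5 of the listed sets are pairwise disjoint, so 4 is the maximum.

4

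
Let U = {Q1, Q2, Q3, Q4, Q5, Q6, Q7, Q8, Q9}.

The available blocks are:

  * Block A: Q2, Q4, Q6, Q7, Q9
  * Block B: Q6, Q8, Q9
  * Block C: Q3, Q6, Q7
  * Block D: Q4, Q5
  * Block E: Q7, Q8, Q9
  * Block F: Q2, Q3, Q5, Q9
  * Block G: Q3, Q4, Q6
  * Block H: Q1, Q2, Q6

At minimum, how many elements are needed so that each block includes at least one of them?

The 3 elements {Q5, Q6, Q7} hit every block.
The blocks D, E, H are pairwise disjoint, so any hitting set needs a separate element for each — at least 3. Hence 3 is optimal.

3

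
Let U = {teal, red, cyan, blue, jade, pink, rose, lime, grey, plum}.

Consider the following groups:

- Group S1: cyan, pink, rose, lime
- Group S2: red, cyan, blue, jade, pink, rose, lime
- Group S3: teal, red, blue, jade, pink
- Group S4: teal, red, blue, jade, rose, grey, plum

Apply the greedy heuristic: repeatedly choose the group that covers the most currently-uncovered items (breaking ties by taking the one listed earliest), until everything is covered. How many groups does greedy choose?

2

Greedy: pick S2 (covers 7 new) → pick S4 (covers 3 new). Total picks: 2.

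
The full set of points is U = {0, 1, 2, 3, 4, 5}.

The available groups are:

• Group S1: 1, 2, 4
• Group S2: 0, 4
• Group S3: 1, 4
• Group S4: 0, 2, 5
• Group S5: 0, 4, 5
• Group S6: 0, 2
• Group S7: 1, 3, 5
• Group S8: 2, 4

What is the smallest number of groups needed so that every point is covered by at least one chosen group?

Take {S5, S7, S8}. Their union is {0, 1, 2, 3, 4, 5}, which is all 6 points.
Only S7 contains 3, so S7 is forced; the remaining 3 points need at least 2 more groups (each remaining group adds at most 2) — so at least 3 groups are needed, and 3 is optimal.

3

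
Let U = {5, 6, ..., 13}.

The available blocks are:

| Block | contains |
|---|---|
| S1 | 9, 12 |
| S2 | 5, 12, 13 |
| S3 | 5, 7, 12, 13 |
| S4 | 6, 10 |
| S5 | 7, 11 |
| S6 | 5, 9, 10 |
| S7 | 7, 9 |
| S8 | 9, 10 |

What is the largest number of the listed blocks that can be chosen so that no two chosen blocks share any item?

3

S2, S5, S8 are pairwise disjoint (S2={5,12,13}; S5={7,11}; S8={9,10}).
Every remaining block overlaps one of these, and no 4 of the listed blocks are pairwise disjoint, so 3 is the maximum.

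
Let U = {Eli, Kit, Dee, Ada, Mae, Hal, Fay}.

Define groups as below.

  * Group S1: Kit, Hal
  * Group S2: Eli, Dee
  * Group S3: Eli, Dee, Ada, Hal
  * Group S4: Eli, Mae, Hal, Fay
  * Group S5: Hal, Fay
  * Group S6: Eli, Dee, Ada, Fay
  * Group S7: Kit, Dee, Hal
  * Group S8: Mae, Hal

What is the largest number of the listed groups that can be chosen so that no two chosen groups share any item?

2

S2, S8 are pairwise disjoint (S2={Eli,Dee}; S8={Mae,Hal}).
Every remaining group overlaps one of these, and no 3 of the listed groups are pairwise disjoint, so 2 is the maximum.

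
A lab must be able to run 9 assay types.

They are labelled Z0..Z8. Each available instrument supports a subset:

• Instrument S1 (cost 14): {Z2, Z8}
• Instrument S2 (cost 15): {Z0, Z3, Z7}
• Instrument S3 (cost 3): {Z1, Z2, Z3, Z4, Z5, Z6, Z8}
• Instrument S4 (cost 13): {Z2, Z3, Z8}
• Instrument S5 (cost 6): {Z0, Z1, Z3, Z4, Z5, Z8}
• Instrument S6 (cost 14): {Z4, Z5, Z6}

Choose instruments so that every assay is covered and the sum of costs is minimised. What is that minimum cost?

18

S2, S3 together cover every assay (S2 ∪ S3 = {Z0, Z1, Z2, Z3, Z4, Z5, Z6, Z7, Z8}); total cost 15 + 3 = 18.
The greedy pick S3, S5, S2 costs 24; no covering selection beats 18.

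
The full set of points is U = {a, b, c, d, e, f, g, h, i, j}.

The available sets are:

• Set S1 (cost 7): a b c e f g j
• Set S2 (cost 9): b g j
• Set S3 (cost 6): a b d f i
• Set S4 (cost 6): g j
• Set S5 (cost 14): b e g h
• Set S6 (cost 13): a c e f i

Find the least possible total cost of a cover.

S1, S3, S5 together cover every point (S1 ∪ S3 ∪ S5 = {a, b, c, d, e, f, g, h, i, j}); total cost 7 + 6 + 14 = 27.
No covering selection has total cost below 27.

27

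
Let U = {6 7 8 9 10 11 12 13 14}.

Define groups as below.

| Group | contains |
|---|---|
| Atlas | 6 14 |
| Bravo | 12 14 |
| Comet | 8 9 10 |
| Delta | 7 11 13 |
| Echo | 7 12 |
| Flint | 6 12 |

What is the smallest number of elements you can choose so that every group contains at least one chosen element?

4

The 4 elements {9, 12, 13, 14} hit every group.
No choice of 3 elements meets every group, so 4 is the minimum.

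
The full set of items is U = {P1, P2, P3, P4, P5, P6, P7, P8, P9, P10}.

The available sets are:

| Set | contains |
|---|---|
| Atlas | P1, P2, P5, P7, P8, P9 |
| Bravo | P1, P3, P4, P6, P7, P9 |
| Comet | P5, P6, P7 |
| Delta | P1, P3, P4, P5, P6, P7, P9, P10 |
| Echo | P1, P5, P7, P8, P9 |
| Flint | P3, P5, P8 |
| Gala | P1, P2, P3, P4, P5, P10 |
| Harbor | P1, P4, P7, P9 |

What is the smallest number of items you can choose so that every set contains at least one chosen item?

2

Take H = {P4, P5}. Each listed set contains at least one of these, so H is a hitting set of size 2.
The sets Flint, Harbor are pairwise disjoint, so any hitting set needs a separate item for each — at least 2. Hence 2 is optimal.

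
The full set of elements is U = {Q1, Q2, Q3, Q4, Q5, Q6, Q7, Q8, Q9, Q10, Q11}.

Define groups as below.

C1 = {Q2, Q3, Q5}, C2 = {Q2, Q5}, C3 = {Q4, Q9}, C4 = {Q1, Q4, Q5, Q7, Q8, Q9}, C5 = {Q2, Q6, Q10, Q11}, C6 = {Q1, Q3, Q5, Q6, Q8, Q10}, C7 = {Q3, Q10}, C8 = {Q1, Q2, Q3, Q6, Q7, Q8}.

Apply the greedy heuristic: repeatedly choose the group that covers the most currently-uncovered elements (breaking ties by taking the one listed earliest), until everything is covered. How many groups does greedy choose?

Greedy: pick C4 (covers 6 new) → pick C5 (covers 4 new) → pick C1 (covers 1 new). Total picks: 3.

3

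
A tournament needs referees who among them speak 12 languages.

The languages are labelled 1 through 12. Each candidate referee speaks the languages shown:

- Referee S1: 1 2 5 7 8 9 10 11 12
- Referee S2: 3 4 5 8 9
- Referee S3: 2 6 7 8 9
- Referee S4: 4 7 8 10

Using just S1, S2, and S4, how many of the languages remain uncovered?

1

Union of S1, S2, S4 = {1, 2, 3, 4, 5, 7, 8, 9, 10, 11, 12}.
Not covered: 6 — 1 language.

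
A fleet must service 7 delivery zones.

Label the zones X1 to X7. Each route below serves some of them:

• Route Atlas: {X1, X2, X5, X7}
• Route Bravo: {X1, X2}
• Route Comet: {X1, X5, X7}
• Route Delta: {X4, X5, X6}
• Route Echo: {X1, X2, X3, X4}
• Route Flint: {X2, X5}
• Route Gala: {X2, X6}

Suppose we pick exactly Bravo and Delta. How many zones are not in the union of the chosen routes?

2

Union of Bravo, Delta = {X1, X2, X4, X5, X6}.
Not covered: X3, X7 — 2 zones.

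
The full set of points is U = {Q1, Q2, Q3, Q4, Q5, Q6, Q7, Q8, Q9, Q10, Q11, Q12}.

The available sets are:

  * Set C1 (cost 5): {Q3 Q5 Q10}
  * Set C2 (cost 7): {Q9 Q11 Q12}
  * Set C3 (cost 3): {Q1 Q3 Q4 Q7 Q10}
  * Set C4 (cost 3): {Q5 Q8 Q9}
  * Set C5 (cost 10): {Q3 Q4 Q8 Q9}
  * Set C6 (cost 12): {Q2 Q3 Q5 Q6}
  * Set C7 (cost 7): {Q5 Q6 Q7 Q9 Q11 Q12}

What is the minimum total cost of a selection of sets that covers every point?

C3, C4, C6, C7 together cover every point (C3 ∪ C4 ∪ C6 ∪ C7 = {Q1, Q2, Q3, Q4, Q5, Q6, Q7, Q8, Q9, Q10, Q11, Q12}); total cost 3 + 3 + 12 + 7 = 25.
No covering selection has total cost below 25.

25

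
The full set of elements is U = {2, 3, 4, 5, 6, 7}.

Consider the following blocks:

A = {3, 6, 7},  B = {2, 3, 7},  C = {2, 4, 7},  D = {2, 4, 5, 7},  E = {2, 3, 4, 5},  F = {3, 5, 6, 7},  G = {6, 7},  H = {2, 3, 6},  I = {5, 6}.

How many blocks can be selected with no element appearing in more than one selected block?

2

C, I are pairwise disjoint (C={2,4,7}; I={5,6}).
Every remaining block overlaps one of these, and no 3 of the listed blocks are pairwise disjoint, so 2 is the maximum.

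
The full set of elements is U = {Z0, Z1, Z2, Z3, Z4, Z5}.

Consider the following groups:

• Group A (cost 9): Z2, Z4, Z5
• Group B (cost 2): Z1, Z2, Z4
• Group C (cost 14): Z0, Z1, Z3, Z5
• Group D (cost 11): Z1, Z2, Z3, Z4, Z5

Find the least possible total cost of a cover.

B, C together cover every element (B ∪ C = {Z0, Z1, Z2, Z3, Z4, Z5}); total cost 2 + 14 = 16.
No covering selection has total cost below 16.

16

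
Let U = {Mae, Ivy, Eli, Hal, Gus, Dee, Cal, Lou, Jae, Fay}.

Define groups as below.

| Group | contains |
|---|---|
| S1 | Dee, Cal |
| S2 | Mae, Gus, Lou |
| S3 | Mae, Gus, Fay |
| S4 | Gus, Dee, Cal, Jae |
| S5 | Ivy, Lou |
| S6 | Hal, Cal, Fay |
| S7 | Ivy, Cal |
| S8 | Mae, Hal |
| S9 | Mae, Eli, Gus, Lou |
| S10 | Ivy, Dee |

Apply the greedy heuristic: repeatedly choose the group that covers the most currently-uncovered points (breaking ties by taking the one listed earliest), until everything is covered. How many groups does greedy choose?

4

Greedy: pick S4 (covers 4 new) → pick S9 (covers 3 new) → pick S6 (covers 2 new) → pick S5 (covers 1 new). Total picks: 4.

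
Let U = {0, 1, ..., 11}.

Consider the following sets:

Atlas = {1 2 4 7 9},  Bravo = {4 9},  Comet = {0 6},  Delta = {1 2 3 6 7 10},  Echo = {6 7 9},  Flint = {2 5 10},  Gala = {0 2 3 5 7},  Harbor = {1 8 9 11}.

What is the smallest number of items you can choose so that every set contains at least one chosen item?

H = {0, 2, 9} meets every set (each contains at least one member of H), and |H| = 3.
The sets Bravo, Comet, Flint are pairwise disjoint, so any hitting set needs a separate item for each — at least 3. Hence 3 is optimal.

3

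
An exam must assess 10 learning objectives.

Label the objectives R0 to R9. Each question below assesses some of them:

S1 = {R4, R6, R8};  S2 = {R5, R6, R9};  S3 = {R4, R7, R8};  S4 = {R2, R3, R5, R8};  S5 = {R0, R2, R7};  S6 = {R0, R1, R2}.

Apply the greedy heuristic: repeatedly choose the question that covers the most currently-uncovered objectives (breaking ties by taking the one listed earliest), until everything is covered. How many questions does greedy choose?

Greedy: pick S4 (covers 4 new) → pick S1 (covers 2 new) → pick S5 (covers 2 new) → pick S2 (covers 1 new) → pick S6 (covers 1 new). Total picks: 5.
(The true minimum cover uses only 4 questions, so greedy is not optimal here.)

5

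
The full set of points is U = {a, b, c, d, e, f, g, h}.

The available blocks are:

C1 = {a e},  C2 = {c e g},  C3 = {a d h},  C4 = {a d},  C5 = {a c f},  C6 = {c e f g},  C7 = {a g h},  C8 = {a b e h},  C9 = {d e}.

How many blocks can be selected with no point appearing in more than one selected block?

C4, C6 are pairwise disjoint (C4={a,d}; C6={c,e,f,g}).
Every remaining block overlaps one of these, and no 3 of the listed blocks are pairwise disjoint, so 2 is the maximum.

2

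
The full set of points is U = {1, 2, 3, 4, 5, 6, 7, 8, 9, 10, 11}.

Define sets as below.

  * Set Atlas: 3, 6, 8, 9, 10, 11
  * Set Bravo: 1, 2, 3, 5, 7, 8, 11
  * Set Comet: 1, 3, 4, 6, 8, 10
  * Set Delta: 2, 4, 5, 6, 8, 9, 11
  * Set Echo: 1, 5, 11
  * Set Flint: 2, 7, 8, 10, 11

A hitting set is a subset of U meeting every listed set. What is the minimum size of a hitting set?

2

Take H = {1, 8}. Each listed set contains at least one of these, so H is a hitting set of size 2.
No single point lies in every set, so at least 2 are needed and 2 is optimal.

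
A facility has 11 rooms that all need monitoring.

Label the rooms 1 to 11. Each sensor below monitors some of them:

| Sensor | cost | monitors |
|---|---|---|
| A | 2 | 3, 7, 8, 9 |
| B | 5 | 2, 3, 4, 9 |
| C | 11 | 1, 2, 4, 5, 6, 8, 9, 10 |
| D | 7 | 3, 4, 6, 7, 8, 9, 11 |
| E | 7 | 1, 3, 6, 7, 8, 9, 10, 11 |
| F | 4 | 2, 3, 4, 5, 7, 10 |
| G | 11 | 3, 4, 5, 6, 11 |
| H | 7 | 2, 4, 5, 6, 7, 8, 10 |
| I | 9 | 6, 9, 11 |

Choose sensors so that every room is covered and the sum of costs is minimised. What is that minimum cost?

E, F together cover every room (E ∪ F = {1, 2, 3, 4, 5, 6, 7, 8, 9, 10, 11}); total cost 7 + 4 = 11.
The greedy pick A, F, E costs 13; no covering selection beats 11.

11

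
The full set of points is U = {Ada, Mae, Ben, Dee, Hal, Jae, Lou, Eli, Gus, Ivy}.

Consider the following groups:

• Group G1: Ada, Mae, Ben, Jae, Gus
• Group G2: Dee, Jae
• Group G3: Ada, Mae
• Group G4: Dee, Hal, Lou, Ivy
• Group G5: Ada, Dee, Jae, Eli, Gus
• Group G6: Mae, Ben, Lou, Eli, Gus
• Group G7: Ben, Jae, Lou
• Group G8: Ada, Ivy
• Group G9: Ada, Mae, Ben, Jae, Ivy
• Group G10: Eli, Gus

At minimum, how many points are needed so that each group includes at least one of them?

4

The 4 points {Ada, Jae, Lou, Eli} hit every group.
No choice of 3 points meets every group, so 4 is the minimum.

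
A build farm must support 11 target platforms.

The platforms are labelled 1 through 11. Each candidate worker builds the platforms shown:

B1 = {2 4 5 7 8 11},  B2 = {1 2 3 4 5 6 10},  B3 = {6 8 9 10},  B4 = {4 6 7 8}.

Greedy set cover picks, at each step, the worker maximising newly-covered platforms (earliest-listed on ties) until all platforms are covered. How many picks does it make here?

Greedy: pick B2 (covers 7 new) → pick B1 (covers 3 new) → pick B3 (covers 1 new). Total picks: 3.

3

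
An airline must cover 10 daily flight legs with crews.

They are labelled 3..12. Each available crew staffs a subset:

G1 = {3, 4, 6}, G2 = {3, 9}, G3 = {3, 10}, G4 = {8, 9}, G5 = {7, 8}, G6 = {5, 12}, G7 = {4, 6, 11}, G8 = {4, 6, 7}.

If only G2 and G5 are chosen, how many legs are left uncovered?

6

Union of G2, G5 = {3, 7, 8, 9}.
Not covered: 4, 5, 6, 10, 11, 12 — 6 legs.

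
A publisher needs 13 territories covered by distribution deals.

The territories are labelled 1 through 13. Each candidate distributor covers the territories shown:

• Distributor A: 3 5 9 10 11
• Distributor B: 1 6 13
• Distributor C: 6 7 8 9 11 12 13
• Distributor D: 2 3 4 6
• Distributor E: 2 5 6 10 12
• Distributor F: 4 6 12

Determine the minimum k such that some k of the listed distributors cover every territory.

A and B and C and D together: A ∪ B ∪ C ∪ D = {1, 2, 3, 4, 5, 6, 7, 8, 9, 10, 11, 12, 13} — every territory is covered.
No 3 of the 6 distributors cover everything (all 20 combinations miss at least one territory), so 4 is optimal.

4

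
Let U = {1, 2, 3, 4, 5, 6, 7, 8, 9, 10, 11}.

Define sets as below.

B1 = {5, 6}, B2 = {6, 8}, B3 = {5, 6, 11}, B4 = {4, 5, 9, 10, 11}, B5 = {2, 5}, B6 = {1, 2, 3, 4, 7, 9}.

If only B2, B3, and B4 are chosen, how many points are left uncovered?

Union of B2, B3, B4 = {4, 5, 6, 8, 9, 10, 11}.
Not covered: 1, 2, 3, 7 — 4 points.

4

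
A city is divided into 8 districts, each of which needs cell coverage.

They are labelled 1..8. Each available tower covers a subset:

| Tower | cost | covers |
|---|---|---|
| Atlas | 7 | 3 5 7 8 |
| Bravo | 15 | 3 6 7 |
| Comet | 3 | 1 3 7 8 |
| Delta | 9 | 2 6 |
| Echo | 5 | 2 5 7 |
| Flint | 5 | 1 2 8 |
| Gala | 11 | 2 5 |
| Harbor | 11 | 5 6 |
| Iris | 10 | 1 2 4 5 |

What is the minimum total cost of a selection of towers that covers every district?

Comet, Delta, Iris together cover every district (Comet ∪ Delta ∪ Iris = {1, 2, 3, 4, 5, 6, 7, 8}); total cost 3 + 9 + 10 = 22.
The greedy pick Comet, Echo, Delta, Iris costs 27; no covering selection beats 22.

22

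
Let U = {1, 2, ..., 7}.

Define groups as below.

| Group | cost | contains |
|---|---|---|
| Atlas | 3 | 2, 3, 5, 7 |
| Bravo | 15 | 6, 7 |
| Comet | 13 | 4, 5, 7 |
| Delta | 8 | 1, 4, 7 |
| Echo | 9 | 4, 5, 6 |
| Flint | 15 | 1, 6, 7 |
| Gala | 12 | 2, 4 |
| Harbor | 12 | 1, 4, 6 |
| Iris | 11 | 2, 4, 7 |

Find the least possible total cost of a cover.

15

Atlas, Harbor together cover every point (Atlas ∪ Harbor = {1, 2, 3, 4, 5, 6, 7}); total cost 3 + 12 = 15.
The greedy pick Atlas, Delta, Echo costs 20; no covering selection beats 15.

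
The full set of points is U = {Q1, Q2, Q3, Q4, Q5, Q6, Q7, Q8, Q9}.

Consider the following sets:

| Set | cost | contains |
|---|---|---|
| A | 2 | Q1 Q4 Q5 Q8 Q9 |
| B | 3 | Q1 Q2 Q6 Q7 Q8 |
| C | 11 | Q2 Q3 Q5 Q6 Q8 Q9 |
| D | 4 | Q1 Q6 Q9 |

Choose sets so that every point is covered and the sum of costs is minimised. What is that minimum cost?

A, B, C together cover every point (A ∪ B ∪ C = {Q1, Q2, Q3, Q4, Q5, Q6, Q7, Q8, Q9}); total cost 2 + 3 + 11 = 16.
No covering selection has total cost below 16.

16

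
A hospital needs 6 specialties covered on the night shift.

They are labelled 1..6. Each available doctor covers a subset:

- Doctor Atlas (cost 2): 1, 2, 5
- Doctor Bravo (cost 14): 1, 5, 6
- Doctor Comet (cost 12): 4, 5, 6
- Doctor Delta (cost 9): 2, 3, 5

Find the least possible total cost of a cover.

23

Atlas, Comet, Delta together cover every specialty (Atlas ∪ Comet ∪ Delta = {1, 2, 3, 4, 5, 6}); total cost 2 + 12 + 9 = 23.
No covering selection has total cost below 23.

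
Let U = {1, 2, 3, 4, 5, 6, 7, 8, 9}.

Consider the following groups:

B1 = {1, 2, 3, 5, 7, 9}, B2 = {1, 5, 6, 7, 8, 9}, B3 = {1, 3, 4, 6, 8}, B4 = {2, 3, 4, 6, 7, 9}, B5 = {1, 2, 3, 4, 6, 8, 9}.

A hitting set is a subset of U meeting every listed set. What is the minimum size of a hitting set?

Take H = {6, 7}. Each listed group contains at least one of these, so H is a hitting set of size 2.
No single point lies in every group, so at least 2 are needed and 2 is optimal.

2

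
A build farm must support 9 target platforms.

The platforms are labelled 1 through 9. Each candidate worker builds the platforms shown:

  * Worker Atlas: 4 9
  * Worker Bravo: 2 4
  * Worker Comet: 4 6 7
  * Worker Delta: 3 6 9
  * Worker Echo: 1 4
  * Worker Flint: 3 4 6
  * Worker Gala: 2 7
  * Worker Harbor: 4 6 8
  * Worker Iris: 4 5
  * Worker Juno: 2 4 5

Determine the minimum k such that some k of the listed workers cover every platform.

5

Comet and Delta and Echo and Harbor and Juno together: Comet ∪ Delta ∪ Echo ∪ Harbor ∪ Juno = {1, 2, 3, 4, 5, 6, 7, 8, 9} — every platform is covered.
No 4 of the 10 workers cover everything (all 210 combinations miss at least one platform), so 5 is optimal.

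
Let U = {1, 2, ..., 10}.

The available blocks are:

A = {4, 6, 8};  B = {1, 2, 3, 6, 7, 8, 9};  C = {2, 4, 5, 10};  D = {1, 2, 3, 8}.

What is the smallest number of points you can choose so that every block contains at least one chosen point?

2

Take H = {5, 8}. Each listed block contains at least one of these, so H is a hitting set of size 2.
No single point lies in every block, so at least 2 are needed and 2 is optimal.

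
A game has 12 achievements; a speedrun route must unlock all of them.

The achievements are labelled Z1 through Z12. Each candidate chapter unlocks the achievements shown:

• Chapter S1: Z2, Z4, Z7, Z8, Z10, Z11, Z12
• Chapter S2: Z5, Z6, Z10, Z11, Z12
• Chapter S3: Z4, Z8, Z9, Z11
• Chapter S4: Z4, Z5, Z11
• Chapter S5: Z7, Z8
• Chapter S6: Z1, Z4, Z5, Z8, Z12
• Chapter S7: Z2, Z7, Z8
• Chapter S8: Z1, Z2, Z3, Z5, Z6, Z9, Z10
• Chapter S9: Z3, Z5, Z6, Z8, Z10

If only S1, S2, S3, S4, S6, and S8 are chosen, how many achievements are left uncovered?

0

Union of S1, S2, S3, S4, S6, S8 = {Z1, Z2, Z3, Z4, Z5, Z6, Z7, Z8, Z9, Z10, Z11, Z12} — that's every achievement, so 0 are uncovered.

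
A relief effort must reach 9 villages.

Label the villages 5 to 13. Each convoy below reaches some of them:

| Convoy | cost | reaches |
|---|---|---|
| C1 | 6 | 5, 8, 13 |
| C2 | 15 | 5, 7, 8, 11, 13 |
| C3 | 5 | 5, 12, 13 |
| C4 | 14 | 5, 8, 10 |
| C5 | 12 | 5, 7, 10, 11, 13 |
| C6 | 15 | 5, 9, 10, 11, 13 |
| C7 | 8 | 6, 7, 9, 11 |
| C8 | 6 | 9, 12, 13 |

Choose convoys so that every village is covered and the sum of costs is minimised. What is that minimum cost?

C3, C4, C7 together cover every village (C3 ∪ C4 ∪ C7 = {5, 6, 7, 8, 9, 10, 11, 12, 13}); total cost 5 + 14 + 8 = 27.
The greedy pick C3, C7, C1, C5 costs 31; no covering selection beats 27.

27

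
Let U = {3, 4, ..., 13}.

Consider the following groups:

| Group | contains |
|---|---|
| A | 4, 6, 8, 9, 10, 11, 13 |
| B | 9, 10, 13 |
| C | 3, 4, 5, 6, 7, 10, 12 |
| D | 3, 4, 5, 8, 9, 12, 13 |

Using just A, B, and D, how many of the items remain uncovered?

Union of A, B, D = {3, 4, 5, 6, 8, 9, 10, 11, 12, 13}.
Not covered: 7 — 1 item.

1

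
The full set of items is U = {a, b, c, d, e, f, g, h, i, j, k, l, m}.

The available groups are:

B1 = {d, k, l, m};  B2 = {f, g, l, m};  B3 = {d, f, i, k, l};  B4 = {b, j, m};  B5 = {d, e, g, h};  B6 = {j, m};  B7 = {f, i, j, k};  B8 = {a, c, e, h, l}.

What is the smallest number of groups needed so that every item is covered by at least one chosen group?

B3 and B4 and B5 and B8 together: B3 ∪ B4 ∪ B5 ∪ B8 = {a, b, c, d, e, f, g, h, i, j, k, l, m} — every item is covered.
No 3 of the 8 groups cover everything (all 56 combinations miss at least one item), so 4 is optimal.

4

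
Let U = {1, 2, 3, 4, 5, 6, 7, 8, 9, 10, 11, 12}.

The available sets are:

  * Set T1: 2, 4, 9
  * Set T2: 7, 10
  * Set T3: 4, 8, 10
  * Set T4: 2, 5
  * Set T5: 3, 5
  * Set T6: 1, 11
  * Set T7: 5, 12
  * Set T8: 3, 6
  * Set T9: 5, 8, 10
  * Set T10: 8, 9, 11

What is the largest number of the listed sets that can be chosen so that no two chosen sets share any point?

T1, T2, T6, T7, T8 are pairwise disjoint (T1={2,4,9}; T2={7,10}; T6={1,11}; T7={5,12}; T8={3,6}).
Every remaining set overlaps one of these, and no 6 of the listed sets are pairwise disjoint, so 5 is the maximum.

5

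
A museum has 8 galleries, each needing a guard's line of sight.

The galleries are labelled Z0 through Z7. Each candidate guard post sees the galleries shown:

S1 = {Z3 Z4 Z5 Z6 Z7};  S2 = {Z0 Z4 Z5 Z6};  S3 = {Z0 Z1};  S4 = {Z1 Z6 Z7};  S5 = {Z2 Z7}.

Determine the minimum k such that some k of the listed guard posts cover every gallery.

Take {S1, S3, S5}. Their union is {Z0, Z1, Z2, Z3, Z4, Z5, Z6, Z7}, which is all 8 galleries.
Only S5 contains Z2, so S5 is forced; the remaining 6 galleries need at least 2 more guard posts (each remaining guard post adds at most 4) — so at least 3 guard posts are needed, and 3 is optimal.

3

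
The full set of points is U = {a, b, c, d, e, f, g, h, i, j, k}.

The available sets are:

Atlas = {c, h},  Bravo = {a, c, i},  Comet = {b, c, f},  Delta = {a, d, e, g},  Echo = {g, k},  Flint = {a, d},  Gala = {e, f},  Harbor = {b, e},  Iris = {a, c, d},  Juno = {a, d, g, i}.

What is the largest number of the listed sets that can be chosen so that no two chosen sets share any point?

4

Atlas, Echo, Flint, Harbor are pairwise disjoint (Atlas={c,h}; Echo={g,k}; Flint={a,d}; Harbor={b,e}).
Every remaining set overlaps one of these, and no 5 of the listed sets are pairwise disjoint, so 4 is the maximum.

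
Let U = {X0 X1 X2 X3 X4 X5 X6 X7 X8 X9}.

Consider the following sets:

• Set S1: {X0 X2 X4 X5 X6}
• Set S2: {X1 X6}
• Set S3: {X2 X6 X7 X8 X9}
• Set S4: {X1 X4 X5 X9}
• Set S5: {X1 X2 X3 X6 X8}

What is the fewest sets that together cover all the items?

Take {S1, S3, S5}. Their union is {X0, X1, X2, X3, X4, X5, X6, X7, X8, X9}, which is all 10 items.
Only S1 contains X0, so S1 is forced; the remaining 5 items need at least 2 more sets (each remaining set adds at most 3) — so at least 3 sets are needed, and 3 is optimal.

3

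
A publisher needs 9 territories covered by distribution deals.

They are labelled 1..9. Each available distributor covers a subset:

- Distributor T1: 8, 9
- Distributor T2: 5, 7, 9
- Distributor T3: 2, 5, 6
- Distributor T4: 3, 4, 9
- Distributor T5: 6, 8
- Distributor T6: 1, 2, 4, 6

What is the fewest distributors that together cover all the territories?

Take {T2, T4, T5, T6}. Their union is {1, 2, 3, 4, 5, 6, 7, 8, 9}, which is all 9 territories.
No 3 of the 6 distributors cover everything (all 20 combinations miss at least one territory), so 4 is optimal.

4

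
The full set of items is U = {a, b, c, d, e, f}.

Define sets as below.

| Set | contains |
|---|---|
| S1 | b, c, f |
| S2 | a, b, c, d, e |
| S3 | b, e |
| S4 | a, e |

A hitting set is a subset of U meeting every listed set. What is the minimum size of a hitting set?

2

The 2 items {c, e} hit every set.
The sets S1, S4 are pairwise disjoint, so any hitting set needs a separate item for each — at least 2. Hence 2 is optimal.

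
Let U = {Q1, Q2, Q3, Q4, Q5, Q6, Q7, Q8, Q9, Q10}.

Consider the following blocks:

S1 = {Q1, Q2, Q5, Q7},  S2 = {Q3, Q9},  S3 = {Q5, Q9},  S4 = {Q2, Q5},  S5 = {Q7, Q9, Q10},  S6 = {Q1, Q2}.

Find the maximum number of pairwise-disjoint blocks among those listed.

2

S1, S2 are pairwise disjoint (S1={Q1,Q2,Q5,Q7}; S2={Q3,Q9}).
Every remaining block overlaps one of these, and no 3 of the listed blocks are pairwise disjoint, so 2 is the maximum.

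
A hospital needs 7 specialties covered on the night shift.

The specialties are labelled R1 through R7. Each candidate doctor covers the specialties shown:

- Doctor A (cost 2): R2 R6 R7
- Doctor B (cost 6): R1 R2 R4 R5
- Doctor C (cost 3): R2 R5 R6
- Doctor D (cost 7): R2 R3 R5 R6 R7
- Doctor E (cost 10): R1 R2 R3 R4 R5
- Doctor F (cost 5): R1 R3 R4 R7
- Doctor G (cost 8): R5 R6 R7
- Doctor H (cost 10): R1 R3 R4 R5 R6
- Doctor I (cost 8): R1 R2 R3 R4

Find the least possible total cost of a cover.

C, F together cover every specialty (C ∪ F = {R1, R2, R3, R4, R5, R6, R7}); total cost 3 + 5 = 8.
The greedy pick A, F, C costs 10; no covering selection beats 8.

8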